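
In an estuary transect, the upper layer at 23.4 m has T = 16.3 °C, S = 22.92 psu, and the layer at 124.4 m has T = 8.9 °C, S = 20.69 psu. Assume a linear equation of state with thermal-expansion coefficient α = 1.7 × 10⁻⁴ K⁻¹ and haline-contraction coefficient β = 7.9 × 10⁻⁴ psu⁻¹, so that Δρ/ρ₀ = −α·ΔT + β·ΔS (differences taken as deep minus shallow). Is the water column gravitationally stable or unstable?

ΔT = 8.9 − 16.3 = -7.4 K and ΔS = 20.69 − 22.92 = -2.23 psu (deep − shallow).
−αΔT = 1.258 × 10⁻³; βΔS = -1.7617 × 10⁻³; sum Δρ/ρ₀ = -5.037 × 10⁻⁴.
Δρ/ρ₀ < 0, so Δρ < 0: deeper water is lighter → statically unstable; the column would overturn.

unstable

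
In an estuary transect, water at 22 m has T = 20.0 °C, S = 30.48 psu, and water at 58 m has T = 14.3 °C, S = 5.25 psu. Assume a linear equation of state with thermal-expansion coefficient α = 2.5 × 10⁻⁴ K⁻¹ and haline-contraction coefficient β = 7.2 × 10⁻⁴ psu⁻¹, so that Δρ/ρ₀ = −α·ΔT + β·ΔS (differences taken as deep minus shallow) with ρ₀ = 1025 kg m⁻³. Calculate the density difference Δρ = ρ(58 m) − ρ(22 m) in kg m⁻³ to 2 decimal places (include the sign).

-17.16 kg m⁻³

ΔT = -5.7 K, ΔS = -25.23 psu (deep − shallow).
Δρ/ρ₀ = −(2.5 × 10⁻⁴)(-5.7) + (7.2 × 10⁻⁴)(-25.23) = -0.0167406.
Δρ = 1025 × (-0.0167406) = -17.16 kg m⁻³.
Negative Δρ: lighter below, statically unstable.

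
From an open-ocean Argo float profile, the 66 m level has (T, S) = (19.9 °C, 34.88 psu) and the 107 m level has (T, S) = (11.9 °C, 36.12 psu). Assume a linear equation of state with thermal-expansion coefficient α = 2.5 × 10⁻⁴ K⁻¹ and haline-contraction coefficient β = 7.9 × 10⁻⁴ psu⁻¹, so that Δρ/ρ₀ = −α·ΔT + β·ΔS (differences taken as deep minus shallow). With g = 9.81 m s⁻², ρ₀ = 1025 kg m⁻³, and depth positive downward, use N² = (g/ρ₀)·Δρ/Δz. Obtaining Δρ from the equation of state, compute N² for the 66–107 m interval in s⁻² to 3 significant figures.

7.13 × 10⁻⁴ s⁻²

ΔT = -8.0 K, ΔS = +1.24 psu (deep − shallow).
Δρ/ρ₀ = −αΔT + βΔS = 2.00 × 10⁻³ + 9.796 × 10⁻⁴ = 2.9796 × 10⁻³, so Δρ ≈ 3.054 kg m⁻³.
N² = (g/ρ₀)·Δρ/Δz = g·(Δρ/ρ₀)/Δz = 9.81 × 2.9796 × 10⁻³ / 41 = 7.1292 × 10⁻⁴ s⁻² ≈ 7.13 × 10⁻⁴ s⁻².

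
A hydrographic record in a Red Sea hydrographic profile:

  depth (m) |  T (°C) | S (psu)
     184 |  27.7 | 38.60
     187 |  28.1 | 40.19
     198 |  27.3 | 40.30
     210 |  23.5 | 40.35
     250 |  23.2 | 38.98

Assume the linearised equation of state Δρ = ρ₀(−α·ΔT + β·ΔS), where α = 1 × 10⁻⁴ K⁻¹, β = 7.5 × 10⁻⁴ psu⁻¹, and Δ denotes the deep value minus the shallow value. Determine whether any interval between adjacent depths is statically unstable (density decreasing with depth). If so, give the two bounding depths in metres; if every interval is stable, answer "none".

210–250 m

Evaluate Δρ/ρ₀ = −αΔT + βΔS across each adjacent pair:
  184–187 m: −αΔT+βΔS = −(1 × 10⁻⁴)(+0.4)+(7.5 × 10⁻⁴)(+1.59) = 1.2 × 10⁻³ → stable
  187–198 m: −αΔT+βΔS = −(1 × 10⁻⁴)(-0.8)+(7.5 × 10⁻⁴)(+0.11) = 1.6 × 10⁻⁴ → stable
  198–210 m: −αΔT+βΔS = −(1 × 10⁻⁴)(-3.8)+(7.5 × 10⁻⁴)(+0.05) = 4.2 × 10⁻⁴ → stable
  210–250 m: −αΔT+βΔS = −(1 × 10⁻⁴)(-0.3)+(7.5 × 10⁻⁴)(-1.37) = -1.0 × 10⁻³ → UNSTABLE
The 210–250 m interval has Δρ < 0: lighter water underlies denser water.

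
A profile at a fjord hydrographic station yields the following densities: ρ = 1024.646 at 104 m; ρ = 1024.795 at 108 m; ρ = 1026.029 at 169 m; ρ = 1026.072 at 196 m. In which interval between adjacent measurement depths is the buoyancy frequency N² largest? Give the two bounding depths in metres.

104–108 m

Compute the density gradient over each adjacent pair:
  104–108 m: Δρ/Δz = 0.149/4 = 0.037 kg m⁻⁴
  108–169 m: Δρ/Δz = 1.234/61 = 0.020 kg m⁻⁴
  169–196 m: Δρ/Δz = 0.043/27 = 1.6 × 10⁻³ kg m⁻⁴
The largest gradient is in the 104–108 m interval — the pycnocline.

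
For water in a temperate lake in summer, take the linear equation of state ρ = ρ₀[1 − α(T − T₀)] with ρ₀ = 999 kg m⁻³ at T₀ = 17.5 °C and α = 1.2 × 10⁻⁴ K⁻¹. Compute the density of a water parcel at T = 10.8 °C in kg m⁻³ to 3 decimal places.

T − T₀ = -6.7 K.
Bracket = 1 − α·(-6.7) = 1 + (8.04 × 10⁻⁴) = 1.0008040.
ρ = 999 × 1.0008040 = 999.803 kg m⁻³.

999.803 kg m⁻³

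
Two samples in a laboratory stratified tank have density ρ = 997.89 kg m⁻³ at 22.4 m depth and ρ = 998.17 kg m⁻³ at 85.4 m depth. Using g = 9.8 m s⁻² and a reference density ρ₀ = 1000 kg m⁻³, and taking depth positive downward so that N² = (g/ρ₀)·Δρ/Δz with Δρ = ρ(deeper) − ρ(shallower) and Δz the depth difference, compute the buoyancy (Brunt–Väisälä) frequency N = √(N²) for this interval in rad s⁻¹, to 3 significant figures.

6.60 × 10⁻³ rad s⁻¹

Δρ = 998.17 − 997.89 = 0.28 kg m⁻³ over Δz = 85.4 − 22.4 = 63 m.
N² = (9.8/1000) × (0.28/63) = 4.3556 × 10⁻⁵ s⁻².
N = √(4.3556 × 10⁻⁵) = 6.5997 × 10⁻³ rad s⁻¹ ≈ 6.60 × 10⁻³ rad s⁻¹.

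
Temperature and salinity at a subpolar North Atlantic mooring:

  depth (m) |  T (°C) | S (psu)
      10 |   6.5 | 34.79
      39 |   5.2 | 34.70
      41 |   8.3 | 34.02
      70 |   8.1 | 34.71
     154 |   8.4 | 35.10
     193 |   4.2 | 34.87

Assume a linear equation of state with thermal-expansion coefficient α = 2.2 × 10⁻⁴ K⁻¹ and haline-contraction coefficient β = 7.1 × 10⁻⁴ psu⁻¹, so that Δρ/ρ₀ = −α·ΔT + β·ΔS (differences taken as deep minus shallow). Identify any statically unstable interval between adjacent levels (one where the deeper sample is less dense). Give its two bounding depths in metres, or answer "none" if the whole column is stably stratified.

Evaluate Δρ/ρ₀ = −αΔT + βΔS across each adjacent pair:
  10–39 m: −αΔT+βΔS = −(2.2 × 10⁻⁴)(-1.3)+(7.1 × 10⁻⁴)(-0.09) = 2.2 × 10⁻⁴ → stable
  39–41 m: −αΔT+βΔS = −(2.2 × 10⁻⁴)(+3.1)+(7.1 × 10⁻⁴)(-0.68) = -1.2 × 10⁻³ → UNSTABLE
  41–70 m: −αΔT+βΔS = −(2.2 × 10⁻⁴)(-0.2)+(7.1 × 10⁻⁴)(+0.69) = 5.3 × 10⁻⁴ → stable
  70–154 m: −αΔT+βΔS = −(2.2 × 10⁻⁴)(+0.3)+(7.1 × 10⁻⁴)(+0.39) = 2.1 × 10⁻⁴ → stable
  154–193 m: −αΔT+βΔS = −(2.2 × 10⁻⁴)(-4.2)+(7.1 × 10⁻⁴)(-0.23) = 7.6 × 10⁻⁴ → stable
The 39–41 m interval has Δρ < 0: lighter water underlies denser water.

39–41 m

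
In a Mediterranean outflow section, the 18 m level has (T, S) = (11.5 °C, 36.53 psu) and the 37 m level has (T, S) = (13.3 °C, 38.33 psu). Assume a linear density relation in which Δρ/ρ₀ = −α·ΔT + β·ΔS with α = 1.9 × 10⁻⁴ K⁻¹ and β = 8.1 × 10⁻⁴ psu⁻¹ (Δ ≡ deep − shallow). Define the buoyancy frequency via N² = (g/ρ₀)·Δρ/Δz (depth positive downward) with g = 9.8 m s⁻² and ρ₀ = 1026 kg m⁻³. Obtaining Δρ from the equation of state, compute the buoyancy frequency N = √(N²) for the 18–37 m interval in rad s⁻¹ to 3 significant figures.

0.0240 rad s⁻¹

ΔT = +1.8 K, ΔS = +1.80 psu (deep − shallow).
Δρ/ρ₀ = −αΔT + βΔS = -3.42 × 10⁻⁴ + 1.458 × 10⁻³ = 1.116 × 10⁻³, so Δρ ≈ 1.145 kg m⁻³.
N² = (g/ρ₀)·Δρ/Δz = g·(Δρ/ρ₀)/Δz = 9.8 × 1.116 × 10⁻³ / 19 = 5.7562 × 10⁻⁴ s⁻².
N = √(5.7562 × 10⁻⁴) = 0.023992 rad s⁻¹ ≈ 0.0240 rad s⁻¹.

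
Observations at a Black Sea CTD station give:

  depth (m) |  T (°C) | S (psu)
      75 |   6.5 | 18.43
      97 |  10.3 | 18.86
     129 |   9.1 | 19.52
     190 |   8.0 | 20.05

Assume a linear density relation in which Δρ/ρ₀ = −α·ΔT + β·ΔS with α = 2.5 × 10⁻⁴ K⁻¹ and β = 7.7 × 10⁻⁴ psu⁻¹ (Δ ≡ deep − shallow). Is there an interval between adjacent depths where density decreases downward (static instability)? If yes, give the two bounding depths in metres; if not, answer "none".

Evaluate Δρ/ρ₀ = −αΔT + βΔS across each adjacent pair:
  75–97 m: −αΔT+βΔS = −(2.5 × 10⁻⁴)(+3.8)+(7.7 × 10⁻⁴)(+0.43) = -6.2 × 10⁻⁴ → UNSTABLE
  97–129 m: −αΔT+βΔS = −(2.5 × 10⁻⁴)(-1.2)+(7.7 × 10⁻⁴)(+0.66) = 8.1 × 10⁻⁴ → stable
  129–190 m: −αΔT+βΔS = −(2.5 × 10⁻⁴)(-1.1)+(7.7 × 10⁻⁴)(+0.53) = 6.8 × 10⁻⁴ → stable
The 75–97 m interval has Δρ < 0: lighter water underlies denser water.

75–97 m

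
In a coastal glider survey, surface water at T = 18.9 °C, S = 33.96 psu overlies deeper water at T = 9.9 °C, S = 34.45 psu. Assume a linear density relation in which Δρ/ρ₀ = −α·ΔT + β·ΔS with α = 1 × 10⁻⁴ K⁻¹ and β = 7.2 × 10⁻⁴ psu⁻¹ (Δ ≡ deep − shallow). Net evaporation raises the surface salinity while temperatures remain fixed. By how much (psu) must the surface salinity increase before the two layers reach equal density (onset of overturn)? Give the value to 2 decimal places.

1.74 psu

Neutral buoyancy requires −α(T_deep − T_surf) + β(S_deep − S_surf′) = 0.
S_surf′ = S_deep − (α/β)·ΔT = 34.45 − (1 × 10⁻⁴/7.2 × 10⁻⁴)·(-9.0) = 35.7000 psu.
Increase required: 35.7000 − 33.96 = 1.7400 psu.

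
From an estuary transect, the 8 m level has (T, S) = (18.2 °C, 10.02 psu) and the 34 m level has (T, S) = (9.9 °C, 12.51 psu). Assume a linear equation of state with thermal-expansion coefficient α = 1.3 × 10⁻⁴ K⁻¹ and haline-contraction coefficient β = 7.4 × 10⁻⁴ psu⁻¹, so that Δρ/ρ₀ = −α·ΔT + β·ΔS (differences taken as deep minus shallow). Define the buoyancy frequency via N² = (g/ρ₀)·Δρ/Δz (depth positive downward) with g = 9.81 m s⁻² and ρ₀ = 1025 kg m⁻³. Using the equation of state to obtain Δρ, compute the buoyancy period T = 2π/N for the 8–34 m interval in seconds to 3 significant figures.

189 s

ΔT = -8.3 K, ΔS = +2.49 psu (deep − shallow).
Δρ/ρ₀ = −αΔT + βΔS = 1.079 × 10⁻³ + 1.8426 × 10⁻³ = 2.9216 × 10⁻³, so Δρ ≈ 2.995 kg m⁻³.
N² = (g/ρ₀)·Δρ/Δz = g·(Δρ/ρ₀)/Δz = 9.81 × 2.9216 × 10⁻³ / 26 = 1.1023 × 10⁻³ s⁻².
N = √(1.1023 × 10⁻³) = 0.033201 rad s⁻¹ → T = 2π/N = 189.25 s ≈ 189 s.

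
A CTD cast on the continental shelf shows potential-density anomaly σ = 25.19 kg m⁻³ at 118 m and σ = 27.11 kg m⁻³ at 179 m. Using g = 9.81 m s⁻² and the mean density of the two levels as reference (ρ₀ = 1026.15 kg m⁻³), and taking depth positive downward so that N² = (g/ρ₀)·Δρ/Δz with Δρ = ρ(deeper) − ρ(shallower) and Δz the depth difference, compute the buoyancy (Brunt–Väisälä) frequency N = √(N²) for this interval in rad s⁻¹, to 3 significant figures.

Δρ = 1027.11 − 1025.19 = 1.92 kg m⁻³ over Δz = 179 − 118 = 61 m.
N² = (9.81/1026.15) × (1.92/61) = 3.0091 × 10⁻⁴ s⁻².
N = √(3.0091 × 10⁻⁴) = 0.017347 rad s⁻¹ ≈ 0.0173 rad s⁻¹.

0.0173 rad s⁻¹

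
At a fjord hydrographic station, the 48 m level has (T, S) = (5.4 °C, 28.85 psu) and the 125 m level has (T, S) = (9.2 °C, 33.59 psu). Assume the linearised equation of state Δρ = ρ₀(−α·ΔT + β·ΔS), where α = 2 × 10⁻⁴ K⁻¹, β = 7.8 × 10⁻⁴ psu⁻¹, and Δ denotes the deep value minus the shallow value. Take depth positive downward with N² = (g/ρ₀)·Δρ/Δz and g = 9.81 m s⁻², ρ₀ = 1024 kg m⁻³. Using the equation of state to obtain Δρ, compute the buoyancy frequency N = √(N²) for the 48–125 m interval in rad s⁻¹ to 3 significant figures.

ΔT = +3.8 K, ΔS = +4.74 psu (deep − shallow).
Δρ/ρ₀ = −αΔT + βΔS = -7.60 × 10⁻⁴ + 3.6972 × 10⁻³ = 2.9372 × 10⁻³, so Δρ ≈ 3.008 kg m⁻³.
N² = (g/ρ₀)·Δρ/Δz = g·(Δρ/ρ₀)/Δz = 9.81 × 2.9372 × 10⁻³ / 77 = 3.7421 × 10⁻⁴ s⁻².
N = √(3.7421 × 10⁻⁴) = 0.019345 rad s⁻¹ ≈ 0.0193 rad s⁻¹.

0.0193 rad s⁻¹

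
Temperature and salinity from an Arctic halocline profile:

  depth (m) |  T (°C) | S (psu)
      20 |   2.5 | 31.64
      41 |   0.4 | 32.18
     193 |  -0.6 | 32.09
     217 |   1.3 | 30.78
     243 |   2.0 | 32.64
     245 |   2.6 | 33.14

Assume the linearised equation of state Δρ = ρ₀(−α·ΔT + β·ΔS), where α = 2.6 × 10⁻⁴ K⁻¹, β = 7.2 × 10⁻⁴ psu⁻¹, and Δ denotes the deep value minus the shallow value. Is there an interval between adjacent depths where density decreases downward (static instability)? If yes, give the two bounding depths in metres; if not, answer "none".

193–217 m

Evaluate Δρ/ρ₀ = −αΔT + βΔS across each adjacent pair:
  20–41 m: −αΔT+βΔS = −(2.6 × 10⁻⁴)(-2.1)+(7.2 × 10⁻⁴)(+0.54) = 9.3 × 10⁻⁴ → stable
  41–193 m: −αΔT+βΔS = −(2.6 × 10⁻⁴)(-1.0)+(7.2 × 10⁻⁴)(-0.09) = 2.0 × 10⁻⁴ → stable
  193–217 m: −αΔT+βΔS = −(2.6 × 10⁻⁴)(+1.9)+(7.2 × 10⁻⁴)(-1.31) = -1.4 × 10⁻³ → UNSTABLE
  217–243 m: −αΔT+βΔS = −(2.6 × 10⁻⁴)(+0.7)+(7.2 × 10⁻⁴)(+1.86) = 1.2 × 10⁻³ → stable
  243–245 m: −αΔT+βΔS = −(2.6 × 10⁻⁴)(+0.6)+(7.2 × 10⁻⁴)(+0.50) = 2.0 × 10⁻⁴ → stable
The 193–217 m interval has Δρ < 0: lighter water underlies denser water.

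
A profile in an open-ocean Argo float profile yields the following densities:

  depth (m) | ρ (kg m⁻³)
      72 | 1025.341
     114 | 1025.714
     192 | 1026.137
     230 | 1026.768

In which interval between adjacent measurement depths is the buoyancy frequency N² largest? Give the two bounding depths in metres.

192–230 m

Compute the density gradient over each adjacent pair:
  72–114 m: Δρ/Δz = 0.373/42 = 8.9 × 10⁻³ kg m⁻⁴
  114–192 m: Δρ/Δz = 0.423/78 = 5.4 × 10⁻³ kg m⁻⁴
  192–230 m: Δρ/Δz = 0.631/38 = 0.017 kg m⁻⁴
The largest gradient is in the 192–230 m interval — the pycnocline.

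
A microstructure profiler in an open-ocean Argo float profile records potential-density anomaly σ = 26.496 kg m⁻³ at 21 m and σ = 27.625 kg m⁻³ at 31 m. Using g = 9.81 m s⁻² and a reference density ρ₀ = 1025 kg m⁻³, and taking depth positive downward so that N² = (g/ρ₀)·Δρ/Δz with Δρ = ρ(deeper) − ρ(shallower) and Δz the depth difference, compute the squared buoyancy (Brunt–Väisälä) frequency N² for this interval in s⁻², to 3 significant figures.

1.08 × 10⁻³ s⁻²

Δρ = 1027.625 − 1026.496 = 1.129 kg m⁻³ over Δz = 31 − 21 = 10 m.
N² = (9.81/1025) × (1.129/10) = 1.0805 × 10⁻³ s⁻² ≈ 1.08 × 10⁻³ s⁻².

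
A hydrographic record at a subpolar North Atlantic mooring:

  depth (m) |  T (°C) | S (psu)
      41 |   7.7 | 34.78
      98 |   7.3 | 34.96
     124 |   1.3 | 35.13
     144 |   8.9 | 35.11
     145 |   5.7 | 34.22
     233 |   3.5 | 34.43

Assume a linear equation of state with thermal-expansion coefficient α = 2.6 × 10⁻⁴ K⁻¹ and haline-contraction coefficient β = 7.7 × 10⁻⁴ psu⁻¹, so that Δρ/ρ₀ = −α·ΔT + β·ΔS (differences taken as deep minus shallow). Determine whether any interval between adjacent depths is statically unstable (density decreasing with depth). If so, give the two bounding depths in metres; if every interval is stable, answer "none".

Evaluate Δρ/ρ₀ = −αΔT + βΔS across each adjacent pair:
  41–98 m: −αΔT+βΔS = −(2.6 × 10⁻⁴)(-0.4)+(7.7 × 10⁻⁴)(+0.18) = 2.4 × 10⁻⁴ → stable
  98–124 m: −αΔT+βΔS = −(2.6 × 10⁻⁴)(-6.0)+(7.7 × 10⁻⁴)(+0.17) = 1.7 × 10⁻³ → stable
  124–144 m: −αΔT+βΔS = −(2.6 × 10⁻⁴)(+7.6)+(7.7 × 10⁻⁴)(-0.02) = -2.0 × 10⁻³ → UNSTABLE
  144–145 m: −αΔT+βΔS = −(2.6 × 10⁻⁴)(-3.2)+(7.7 × 10⁻⁴)(-0.89) = 1.5 × 10⁻⁴ → stable
  145–233 m: −αΔT+βΔS = −(2.6 × 10⁻⁴)(-2.2)+(7.7 × 10⁻⁴)(+0.21) = 7.3 × 10⁻⁴ → stable
The 124–144 m interval has Δρ < 0: lighter water underlies denser water.

124–144 m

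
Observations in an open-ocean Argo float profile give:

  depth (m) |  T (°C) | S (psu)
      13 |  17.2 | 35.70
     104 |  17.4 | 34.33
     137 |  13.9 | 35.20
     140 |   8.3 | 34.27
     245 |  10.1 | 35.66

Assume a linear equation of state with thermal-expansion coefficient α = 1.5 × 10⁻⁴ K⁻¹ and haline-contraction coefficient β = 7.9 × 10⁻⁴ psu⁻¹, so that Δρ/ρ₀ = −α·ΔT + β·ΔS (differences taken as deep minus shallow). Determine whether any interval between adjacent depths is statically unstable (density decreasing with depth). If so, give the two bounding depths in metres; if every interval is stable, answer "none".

13–104 m

Evaluate Δρ/ρ₀ = −αΔT + βΔS across each adjacent pair:
  13–104 m: −αΔT+βΔS = −(1.5 × 10⁻⁴)(+0.2)+(7.9 × 10⁻⁴)(-1.37) = -1.1 × 10⁻³ → UNSTABLE
  104–137 m: −αΔT+βΔS = −(1.5 × 10⁻⁴)(-3.5)+(7.9 × 10⁻⁴)(+0.87) = 1.2 × 10⁻³ → stable
  137–140 m: −αΔT+βΔS = −(1.5 × 10⁻⁴)(-5.6)+(7.9 × 10⁻⁴)(-0.93) = 1.1 × 10⁻⁴ → stable
  140–245 m: −αΔT+βΔS = −(1.5 × 10⁻⁴)(+1.8)+(7.9 × 10⁻⁴)(+1.39) = 8.3 × 10⁻⁴ → stable
The 13–104 m interval has Δρ < 0: lighter water underlies denser water.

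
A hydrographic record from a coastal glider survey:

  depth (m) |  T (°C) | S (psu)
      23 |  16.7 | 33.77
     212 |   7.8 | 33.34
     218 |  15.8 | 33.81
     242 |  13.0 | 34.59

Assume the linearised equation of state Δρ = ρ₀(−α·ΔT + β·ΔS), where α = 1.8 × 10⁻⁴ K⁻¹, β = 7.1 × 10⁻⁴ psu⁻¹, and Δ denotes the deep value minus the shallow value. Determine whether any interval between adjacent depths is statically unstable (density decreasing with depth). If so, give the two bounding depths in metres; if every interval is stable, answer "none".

212–218 m

Evaluate Δρ/ρ₀ = −αΔT + βΔS across each adjacent pair:
  23–212 m: −αΔT+βΔS = −(1.8 × 10⁻⁴)(-8.9)+(7.1 × 10⁻⁴)(-0.43) = 1.3 × 10⁻³ → stable
  212–218 m: −αΔT+βΔS = −(1.8 × 10⁻⁴)(+8.0)+(7.1 × 10⁻⁴)(+0.47) = -1.1 × 10⁻³ → UNSTABLE
  218–242 m: −αΔT+βΔS = −(1.8 × 10⁻⁴)(-2.8)+(7.1 × 10⁻⁴)(+0.78) = 1.1 × 10⁻³ → stable
The 212–218 m interval has Δρ < 0: lighter water underlies denser water.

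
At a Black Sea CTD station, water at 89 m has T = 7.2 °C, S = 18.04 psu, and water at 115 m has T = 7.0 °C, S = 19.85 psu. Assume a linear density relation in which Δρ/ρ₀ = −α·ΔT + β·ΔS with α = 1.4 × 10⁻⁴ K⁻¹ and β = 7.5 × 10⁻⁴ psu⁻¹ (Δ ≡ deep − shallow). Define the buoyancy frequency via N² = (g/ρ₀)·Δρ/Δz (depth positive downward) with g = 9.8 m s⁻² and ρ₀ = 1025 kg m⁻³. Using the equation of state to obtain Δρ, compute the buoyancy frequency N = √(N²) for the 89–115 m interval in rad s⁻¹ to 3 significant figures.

ΔT = -0.2 K, ΔS = +1.81 psu (deep − shallow).
Δρ/ρ₀ = −αΔT + βΔS = 2.80 × 10⁻⁵ + 1.3575 × 10⁻³ = 1.3855 × 10⁻³, so Δρ ≈ 1.420 kg m⁻³.
N² = (g/ρ₀)·Δρ/Δz = g·(Δρ/ρ₀)/Δz = 9.8 × 1.3855 × 10⁻³ / 26 = 5.2223 × 10⁻⁴ s⁻².
N = √(5.2223 × 10⁻⁴) = 0.022852 rad s⁻¹ ≈ 0.0229 rad s⁻¹.

0.0229 rad s⁻¹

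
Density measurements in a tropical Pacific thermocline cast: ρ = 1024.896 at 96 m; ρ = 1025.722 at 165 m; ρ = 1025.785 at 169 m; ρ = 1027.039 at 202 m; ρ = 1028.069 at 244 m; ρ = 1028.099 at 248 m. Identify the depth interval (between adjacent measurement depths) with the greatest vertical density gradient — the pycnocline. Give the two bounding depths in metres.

169–202 m

Compute the density gradient over each adjacent pair:
  96–165 m: Δρ/Δz = 0.826/69 = 0.012 kg m⁻⁴
  165–169 m: Δρ/Δz = 0.063/4 = 0.016 kg m⁻⁴
  169–202 m: Δρ/Δz = 1.254/33 = 0.038 kg m⁻⁴
  202–244 m: Δρ/Δz = 1.030/42 = 0.025 kg m⁻⁴
  244–248 m: Δρ/Δz = 0.030/4 = 7.5 × 10⁻³ kg m⁻⁴
The largest gradient is in the 169–202 m interval — the pycnocline.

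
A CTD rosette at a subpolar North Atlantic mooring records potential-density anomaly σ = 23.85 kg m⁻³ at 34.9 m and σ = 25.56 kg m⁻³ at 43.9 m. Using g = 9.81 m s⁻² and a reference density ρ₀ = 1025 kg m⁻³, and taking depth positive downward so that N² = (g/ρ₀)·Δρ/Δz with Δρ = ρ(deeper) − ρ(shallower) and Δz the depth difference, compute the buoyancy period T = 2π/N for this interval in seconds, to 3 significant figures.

Δρ = 1025.56 − 1023.85 = 1.71 kg m⁻³ over Δz = 43.9 − 34.9 = 9 m.
N² = (9.81/1025) × (1.71/9) = 1.8184 × 10⁻³ s⁻².
N = √(1.8184 × 10⁻³) = 0.042643 rad s⁻¹, so T = 2π/N = 147.34 s ≈ 147 s.

147 s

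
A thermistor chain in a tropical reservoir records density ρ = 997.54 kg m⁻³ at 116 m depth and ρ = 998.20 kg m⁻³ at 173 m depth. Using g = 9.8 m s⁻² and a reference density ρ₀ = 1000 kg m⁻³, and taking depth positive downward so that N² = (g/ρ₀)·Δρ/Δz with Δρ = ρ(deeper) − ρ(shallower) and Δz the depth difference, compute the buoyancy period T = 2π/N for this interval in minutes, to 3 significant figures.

Δρ = 998.20 − 997.54 = 0.66 kg m⁻³ over Δz = 173 − 116 = 57 m.
N² = (9.8/1000) × (0.66/57) = 1.1347 × 10⁻⁴ s⁻².
N = √(1.1347 × 10⁻⁴) = 0.010652 rad s⁻¹, so T = 2π/N = 589.86 s = 9.8310 min ≈ 9.83 min.

9.83 min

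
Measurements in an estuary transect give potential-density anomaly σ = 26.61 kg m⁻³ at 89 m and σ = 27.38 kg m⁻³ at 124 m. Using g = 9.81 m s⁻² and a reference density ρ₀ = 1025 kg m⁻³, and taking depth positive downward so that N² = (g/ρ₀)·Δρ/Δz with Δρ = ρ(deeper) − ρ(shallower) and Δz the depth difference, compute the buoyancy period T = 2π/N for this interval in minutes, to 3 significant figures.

7.22 min

Δρ = 1027.38 − 1026.61 = 0.77 kg m⁻³ over Δz = 124 − 89 = 35 m.
N² = (9.81/1025) × (0.77/35) = 2.1056 × 10⁻⁴ s⁻².
N = √(2.1056 × 10⁻⁴) = 0.014511 rad s⁻¹, so T = 2π/N = 432.99 s = 7.2165 min ≈ 7.22 min.
N² > 0, so the interval is statically stable.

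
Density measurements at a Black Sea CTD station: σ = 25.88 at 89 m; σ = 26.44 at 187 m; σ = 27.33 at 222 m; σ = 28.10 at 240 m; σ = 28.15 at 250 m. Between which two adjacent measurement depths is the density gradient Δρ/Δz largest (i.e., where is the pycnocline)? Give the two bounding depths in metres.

222–240 m

Compute the density gradient over each adjacent pair:
  89–187 m: Δρ/Δz = 0.56/98 = 5.7 × 10⁻³ kg m⁻⁴
  187–222 m: Δρ/Δz = 0.89/35 = 0.025 kg m⁻⁴
  222–240 m: Δρ/Δz = 0.77/18 = 0.043 kg m⁻⁴
  240–250 m: Δρ/Δz = 0.05/10 = 5.0 × 10⁻³ kg m⁻⁴
The largest gradient is in the 222–240 m interval — the pycnocline.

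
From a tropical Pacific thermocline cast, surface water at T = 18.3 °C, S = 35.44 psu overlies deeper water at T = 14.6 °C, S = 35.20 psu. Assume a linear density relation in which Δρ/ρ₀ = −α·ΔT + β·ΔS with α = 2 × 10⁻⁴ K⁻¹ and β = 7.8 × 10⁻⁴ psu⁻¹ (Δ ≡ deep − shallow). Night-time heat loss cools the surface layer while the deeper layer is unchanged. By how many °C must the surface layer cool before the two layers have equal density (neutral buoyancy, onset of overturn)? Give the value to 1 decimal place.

2.8 °C

Neutral buoyancy requires Δρ = 0, i.e. −α(T_deep − T_surf′) + β(S_deep − S_surf) = 0.
T_surf′ = T_deep − (β/α)·ΔS = 14.6 − (7.8 × 10⁻⁴/2 × 10⁻⁴)·(-0.24) = 15.536 °C.
Cooling required: 18.3 − (15.536) = 2.764 °C.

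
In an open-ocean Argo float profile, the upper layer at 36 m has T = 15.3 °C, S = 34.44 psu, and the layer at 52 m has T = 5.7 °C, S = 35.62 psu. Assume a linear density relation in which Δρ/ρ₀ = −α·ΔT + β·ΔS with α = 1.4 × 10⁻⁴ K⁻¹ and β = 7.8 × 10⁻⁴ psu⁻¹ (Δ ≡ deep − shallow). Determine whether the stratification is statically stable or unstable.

ΔT = 5.7 − 15.3 = -9.6 K and ΔS = 35.62 − 34.44 = +1.18 psu (deep − shallow).
−αΔT = 1.344 × 10⁻³; βΔS = 9.204 × 10⁻⁴; sum Δρ/ρ₀ = 2.2644 × 10⁻³.
Δρ/ρ₀ > 0, so Δρ > 0: deeper water is denser → statically stable.

stable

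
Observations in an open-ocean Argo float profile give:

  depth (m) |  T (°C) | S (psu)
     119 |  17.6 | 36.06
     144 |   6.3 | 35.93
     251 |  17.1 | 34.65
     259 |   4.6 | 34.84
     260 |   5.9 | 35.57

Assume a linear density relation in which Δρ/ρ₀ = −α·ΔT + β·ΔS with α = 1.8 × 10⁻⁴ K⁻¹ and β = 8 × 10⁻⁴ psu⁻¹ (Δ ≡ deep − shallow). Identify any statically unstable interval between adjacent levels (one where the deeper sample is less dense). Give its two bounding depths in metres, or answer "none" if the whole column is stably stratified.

Evaluate Δρ/ρ₀ = −αΔT + βΔS across each adjacent pair:
  119–144 m: −αΔT+βΔS = −(1.8 × 10⁻⁴)(-11.3)+(8 × 10⁻⁴)(-0.13) = 1.9 × 10⁻³ → stable
  144–251 m: −αΔT+βΔS = −(1.8 × 10⁻⁴)(+10.8)+(8 × 10⁻⁴)(-1.28) = -3.0 × 10⁻³ → UNSTABLE
  251–259 m: −αΔT+βΔS = −(1.8 × 10⁻⁴)(-12.5)+(8 × 10⁻⁴)(+0.19) = 2.4 × 10⁻³ → stable
  259–260 m: −αΔT+βΔS = −(1.8 × 10⁻⁴)(+1.3)+(8 × 10⁻⁴)(+0.73) = 3.5 × 10⁻⁴ → stable
The 144–251 m interval has Δρ < 0: lighter water underlies denser water.

144–251 m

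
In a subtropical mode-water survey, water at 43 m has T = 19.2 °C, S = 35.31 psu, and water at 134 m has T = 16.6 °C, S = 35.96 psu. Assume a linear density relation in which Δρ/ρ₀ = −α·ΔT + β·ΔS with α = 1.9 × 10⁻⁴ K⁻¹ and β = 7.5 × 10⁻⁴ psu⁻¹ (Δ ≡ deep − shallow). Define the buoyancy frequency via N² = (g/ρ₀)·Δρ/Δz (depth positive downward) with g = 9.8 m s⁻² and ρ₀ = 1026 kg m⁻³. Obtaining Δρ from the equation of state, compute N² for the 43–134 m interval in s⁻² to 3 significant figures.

ΔT = -2.6 K, ΔS = +0.65 psu (deep − shallow).
Δρ/ρ₀ = −αΔT + βΔS = 4.94 × 10⁻⁴ + 4.875 × 10⁻⁴ = 9.815 × 10⁻⁴, so Δρ ≈ 1.007 kg m⁻³.
N² = (g/ρ₀)·Δρ/Δz = g·(Δρ/ρ₀)/Δz = 9.8 × 9.815 × 10⁻⁴ / 91 = 1.0570 × 10⁻⁴ s⁻² ≈ 1.06 × 10⁻⁴ s⁻².

1.06 × 10⁻⁴ s⁻²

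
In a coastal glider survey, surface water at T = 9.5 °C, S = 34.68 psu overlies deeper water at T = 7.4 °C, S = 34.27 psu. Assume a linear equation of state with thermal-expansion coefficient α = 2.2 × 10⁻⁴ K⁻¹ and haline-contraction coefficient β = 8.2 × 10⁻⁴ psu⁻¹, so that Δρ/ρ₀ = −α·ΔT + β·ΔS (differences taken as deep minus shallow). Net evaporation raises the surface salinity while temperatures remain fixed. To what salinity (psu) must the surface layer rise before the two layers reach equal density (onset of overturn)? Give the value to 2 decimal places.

Neutral buoyancy requires −α(T_deep − T_surf) + β(S_deep − S_surf′) = 0.
S_surf′ = S_deep − (α/β)·ΔT = 34.27 − (2.2 × 10⁻⁴/8.2 × 10⁻⁴)·(-2.1) = 34.8334 psu.
Increase required: 34.8334 − 34.68 = 0.1534 psu.

34.83 psu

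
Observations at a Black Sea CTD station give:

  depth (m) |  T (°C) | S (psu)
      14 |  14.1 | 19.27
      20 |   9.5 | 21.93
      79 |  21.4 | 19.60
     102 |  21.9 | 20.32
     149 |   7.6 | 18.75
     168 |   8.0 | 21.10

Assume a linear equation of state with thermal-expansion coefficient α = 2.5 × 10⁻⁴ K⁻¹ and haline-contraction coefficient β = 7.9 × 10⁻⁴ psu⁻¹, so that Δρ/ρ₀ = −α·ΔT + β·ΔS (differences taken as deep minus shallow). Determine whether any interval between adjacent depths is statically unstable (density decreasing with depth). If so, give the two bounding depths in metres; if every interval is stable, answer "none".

Evaluate Δρ/ρ₀ = −αΔT + βΔS across each adjacent pair:
  14–20 m: −αΔT+βΔS = −(2.5 × 10⁻⁴)(-4.6)+(7.9 × 10⁻⁴)(+2.66) = 3.3 × 10⁻³ → stable
  20–79 m: −αΔT+βΔS = −(2.5 × 10⁻⁴)(+11.9)+(7.9 × 10⁻⁴)(-2.33) = -4.8 × 10⁻³ → UNSTABLE
  79–102 m: −αΔT+βΔS = −(2.5 × 10⁻⁴)(+0.5)+(7.9 × 10⁻⁴)(+0.72) = 4.4 × 10⁻⁴ → stable
  102–149 m: −αΔT+βΔS = −(2.5 × 10⁻⁴)(-14.3)+(7.9 × 10⁻⁴)(-1.57) = 2.3 × 10⁻³ → stable
  149–168 m: −αΔT+βΔS = −(2.5 × 10⁻⁴)(+0.4)+(7.9 × 10⁻⁴)(+2.35) = 1.8 × 10⁻³ → stable
The 20–79 m interval has Δρ < 0: lighter water underlies denser water.

20–79 m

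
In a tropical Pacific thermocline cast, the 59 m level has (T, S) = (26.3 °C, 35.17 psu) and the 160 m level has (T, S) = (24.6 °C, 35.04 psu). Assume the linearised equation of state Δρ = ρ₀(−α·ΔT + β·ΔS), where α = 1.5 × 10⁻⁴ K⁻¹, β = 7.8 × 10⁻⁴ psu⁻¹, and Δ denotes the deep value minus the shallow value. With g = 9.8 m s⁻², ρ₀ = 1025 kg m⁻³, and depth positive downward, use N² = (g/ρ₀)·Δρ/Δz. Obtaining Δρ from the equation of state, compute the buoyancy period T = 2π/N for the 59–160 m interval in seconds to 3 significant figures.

1.63 × 10³ s

ΔT = -1.7 K, ΔS = -0.13 psu (deep − shallow).
Δρ/ρ₀ = −αΔT + βΔS = 2.55 × 10⁻⁴ − 1.014 × 10⁻⁴ = 1.536 × 10⁻⁴, so Δρ ≈ 0.1574 kg m⁻³.
N² = (g/ρ₀)·Δρ/Δz = g·(Δρ/ρ₀)/Δz = 9.8 × 1.536 × 10⁻⁴ / 101 = 1.4904 × 10⁻⁵ s⁻².
N = √(1.4904 × 10⁻⁵) = 3.8606 × 10⁻³ rad s⁻¹ → T = 2π/N = 1.6275 × 10³ s ≈ 1.63 × 10³ s.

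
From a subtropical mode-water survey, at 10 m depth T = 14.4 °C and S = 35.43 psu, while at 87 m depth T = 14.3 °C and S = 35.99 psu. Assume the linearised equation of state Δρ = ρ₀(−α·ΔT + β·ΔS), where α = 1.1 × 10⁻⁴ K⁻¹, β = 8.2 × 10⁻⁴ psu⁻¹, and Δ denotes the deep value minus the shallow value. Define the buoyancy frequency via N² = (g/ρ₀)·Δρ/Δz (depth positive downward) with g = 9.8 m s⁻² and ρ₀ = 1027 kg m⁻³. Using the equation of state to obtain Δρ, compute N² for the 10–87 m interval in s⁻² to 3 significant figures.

ΔT = -0.1 K, ΔS = +0.56 psu (deep − shallow).
Δρ/ρ₀ = −αΔT + βΔS = 1.10 × 10⁻⁵ + 4.592 × 10⁻⁴ = 4.702 × 10⁻⁴, so Δρ ≈ 0.4829 kg m⁻³.
N² = (g/ρ₀)·Δρ/Δz = g·(Δρ/ρ₀)/Δz = 9.8 × 4.702 × 10⁻⁴ / 77 = 5.9844 × 10⁻⁵ s⁻² ≈ 5.98 × 10⁻⁵ s⁻².

5.98 × 10⁻⁵ s⁻²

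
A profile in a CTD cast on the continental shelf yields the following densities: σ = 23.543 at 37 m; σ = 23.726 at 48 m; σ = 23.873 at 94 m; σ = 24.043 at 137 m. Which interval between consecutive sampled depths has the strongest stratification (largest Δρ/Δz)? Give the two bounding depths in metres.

37–48 m

Compute the density gradient over each adjacent pair:
  37–48 m: Δρ/Δz = 0.183/11 = 0.017 kg m⁻⁴
  48–94 m: Δρ/Δz = 0.147/46 = 3.2 × 10⁻³ kg m⁻⁴
  94–137 m: Δρ/Δz = 0.170/43 = 4.0 × 10⁻³ kg m⁻⁴
The largest gradient is in the 37–48 m interval — the pycnocline.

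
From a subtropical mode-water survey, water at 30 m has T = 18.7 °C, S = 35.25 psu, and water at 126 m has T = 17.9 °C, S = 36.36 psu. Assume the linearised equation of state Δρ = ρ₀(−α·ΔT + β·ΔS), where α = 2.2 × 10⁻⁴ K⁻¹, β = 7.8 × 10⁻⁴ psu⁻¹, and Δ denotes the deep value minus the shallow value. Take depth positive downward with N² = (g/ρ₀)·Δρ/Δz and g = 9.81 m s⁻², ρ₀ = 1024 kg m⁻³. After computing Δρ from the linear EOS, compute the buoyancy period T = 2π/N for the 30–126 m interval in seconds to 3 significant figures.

ΔT = -0.8 K, ΔS = +1.11 psu (deep − shallow).
Δρ/ρ₀ = −αΔT + βΔS = 1.76 × 10⁻⁴ + 8.658 × 10⁻⁴ = 1.0418 × 10⁻³, so Δρ ≈ 1.067 kg m⁻³.
N² = (g/ρ₀)·Δρ/Δz = g·(Δρ/ρ₀)/Δz = 9.81 × 1.0418 × 10⁻³ / 96 = 1.0646 × 10⁻⁴ s⁻².
N = √(1.0646 × 10⁻⁴) = 0.010318 rad s⁻¹ → T = 2π/N = 608.95 s ≈ 609 s.

609 s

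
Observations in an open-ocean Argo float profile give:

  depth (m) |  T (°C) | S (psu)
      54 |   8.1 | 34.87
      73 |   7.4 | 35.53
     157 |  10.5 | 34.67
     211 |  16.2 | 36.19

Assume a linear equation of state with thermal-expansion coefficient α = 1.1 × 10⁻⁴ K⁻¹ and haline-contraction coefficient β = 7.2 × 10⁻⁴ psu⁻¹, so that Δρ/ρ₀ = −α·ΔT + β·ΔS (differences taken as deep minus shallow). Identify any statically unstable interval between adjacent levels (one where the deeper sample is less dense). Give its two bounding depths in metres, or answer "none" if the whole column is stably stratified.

Evaluate Δρ/ρ₀ = −αΔT + βΔS across each adjacent pair:
  54–73 m: −αΔT+βΔS = −(1.1 × 10⁻⁴)(-0.7)+(7.2 × 10⁻⁴)(+0.66) = 5.5 × 10⁻⁴ → stable
  73–157 m: −αΔT+βΔS = −(1.1 × 10⁻⁴)(+3.1)+(7.2 × 10⁻⁴)(-0.86) = -9.6 × 10⁻⁴ → UNSTABLE
  157–211 m: −αΔT+βΔS = −(1.1 × 10⁻⁴)(+5.7)+(7.2 × 10⁻⁴)(+1.52) = 4.7 × 10⁻⁴ → stable
The 73–157 m interval has Δρ < 0: lighter water underlies denser water.

73–157 m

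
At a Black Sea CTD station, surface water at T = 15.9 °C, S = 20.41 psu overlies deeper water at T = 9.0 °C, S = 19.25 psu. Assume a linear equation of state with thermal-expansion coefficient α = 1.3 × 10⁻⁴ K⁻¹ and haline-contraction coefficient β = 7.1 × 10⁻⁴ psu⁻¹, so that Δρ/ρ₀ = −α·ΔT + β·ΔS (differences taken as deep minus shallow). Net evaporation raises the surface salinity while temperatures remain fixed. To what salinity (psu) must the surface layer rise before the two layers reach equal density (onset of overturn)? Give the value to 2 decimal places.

Neutral buoyancy requires −α(T_deep − T_surf) + β(S_deep − S_surf′) = 0.
S_surf′ = S_deep − (α/β)·ΔT = 19.25 − (1.3 × 10⁻⁴/7.1 × 10⁻⁴)·(-6.9) = 20.5134 psu.
Increase required: 20.5134 − 20.41 = 0.1034 psu.

20.51 psu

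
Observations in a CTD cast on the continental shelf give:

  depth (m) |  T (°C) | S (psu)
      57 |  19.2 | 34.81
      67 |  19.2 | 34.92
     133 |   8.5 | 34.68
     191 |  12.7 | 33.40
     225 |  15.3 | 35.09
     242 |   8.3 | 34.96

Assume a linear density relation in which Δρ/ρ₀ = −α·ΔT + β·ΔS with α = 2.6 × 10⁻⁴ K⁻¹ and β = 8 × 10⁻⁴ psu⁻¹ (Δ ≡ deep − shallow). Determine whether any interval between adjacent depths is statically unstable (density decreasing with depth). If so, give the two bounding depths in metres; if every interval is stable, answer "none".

133–191 m

Evaluate Δρ/ρ₀ = −αΔT + βΔS across each adjacent pair:
  57–67 m: −αΔT+βΔS = −(2.6 × 10⁻⁴)(+0.0)+(8 × 10⁻⁴)(+0.11) = 8.8 × 10⁻⁵ → stable
  67–133 m: −αΔT+βΔS = −(2.6 × 10⁻⁴)(-10.7)+(8 × 10⁻⁴)(-0.24) = 2.6 × 10⁻³ → stable
  133–191 m: −αΔT+βΔS = −(2.6 × 10⁻⁴)(+4.2)+(8 × 10⁻⁴)(-1.28) = -2.1 × 10⁻³ → UNSTABLE
  191–225 m: −αΔT+βΔS = −(2.6 × 10⁻⁴)(+2.6)+(8 × 10⁻⁴)(+1.69) = 6.8 × 10⁻⁴ → stable
  225–242 m: −αΔT+βΔS = −(2.6 × 10⁻⁴)(-7.0)+(8 × 10⁻⁴)(-0.13) = 1.7 × 10⁻³ → stable
The 133–191 m interval has Δρ < 0: lighter water underlies denser water.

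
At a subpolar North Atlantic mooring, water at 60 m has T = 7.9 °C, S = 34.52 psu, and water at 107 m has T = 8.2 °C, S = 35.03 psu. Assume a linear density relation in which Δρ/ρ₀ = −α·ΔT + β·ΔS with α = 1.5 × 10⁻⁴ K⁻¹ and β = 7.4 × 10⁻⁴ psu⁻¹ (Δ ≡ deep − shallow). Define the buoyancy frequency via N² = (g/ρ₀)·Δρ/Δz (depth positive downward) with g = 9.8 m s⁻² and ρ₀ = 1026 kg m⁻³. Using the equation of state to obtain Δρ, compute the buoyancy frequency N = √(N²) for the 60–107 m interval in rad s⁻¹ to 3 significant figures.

8.33 × 10⁻³ rad s⁻¹

ΔT = +0.3 K, ΔS = +0.51 psu (deep − shallow).
Δρ/ρ₀ = −αΔT + βΔS = -4.50 × 10⁻⁵ + 3.774 × 10⁻⁴ = 3.324 × 10⁻⁴, so Δρ ≈ 0.3410 kg m⁻³.
N² = (g/ρ₀)·Δρ/Δz = g·(Δρ/ρ₀)/Δz = 9.8 × 3.324 × 10⁻⁴ / 47 = 6.9309 × 10⁻⁵ s⁻².
N = √(6.9309 × 10⁻⁵) = 8.3252 × 10⁻³ rad s⁻¹ ≈ 8.33 × 10⁻³ rad s⁻¹.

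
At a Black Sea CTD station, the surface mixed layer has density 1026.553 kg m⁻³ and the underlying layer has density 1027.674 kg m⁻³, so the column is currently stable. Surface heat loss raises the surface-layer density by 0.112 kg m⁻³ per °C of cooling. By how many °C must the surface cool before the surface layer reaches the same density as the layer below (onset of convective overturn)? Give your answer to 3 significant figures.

10.0 °C

Density deficit of the surface layer: 1027.674 − 1026.553 = 1.121 kg m⁻³.
Required change = 1.121 / 0.112 = 10.0 °C.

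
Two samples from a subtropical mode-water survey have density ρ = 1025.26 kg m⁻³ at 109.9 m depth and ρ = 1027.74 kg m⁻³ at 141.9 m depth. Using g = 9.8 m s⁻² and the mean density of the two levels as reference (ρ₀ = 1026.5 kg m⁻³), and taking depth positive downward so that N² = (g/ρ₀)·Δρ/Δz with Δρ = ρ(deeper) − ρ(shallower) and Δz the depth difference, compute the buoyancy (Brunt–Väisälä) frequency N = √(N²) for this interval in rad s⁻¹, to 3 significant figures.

0.0272 rad s⁻¹

Δρ = 1027.74 − 1025.26 = 2.48 kg m⁻³ over Δz = 141.9 − 109.9 = 32 m.
N² = (9.8/1026.5) × (2.48/32) = 7.3989 × 10⁻⁴ s⁻².
N = √(7.3989 × 10⁻⁴) = 0.027201 rad s⁻¹ ≈ 0.0272 rad s⁻¹.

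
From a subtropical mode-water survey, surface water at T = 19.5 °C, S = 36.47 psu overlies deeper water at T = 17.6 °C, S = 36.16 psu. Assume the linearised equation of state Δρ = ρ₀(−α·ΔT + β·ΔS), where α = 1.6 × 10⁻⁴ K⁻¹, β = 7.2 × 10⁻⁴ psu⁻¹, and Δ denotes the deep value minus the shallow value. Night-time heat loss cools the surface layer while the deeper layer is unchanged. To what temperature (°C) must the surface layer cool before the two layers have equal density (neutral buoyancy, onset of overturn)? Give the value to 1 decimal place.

19.0 °C

Neutral buoyancy requires Δρ = 0, i.e. −α(T_deep − T_surf′) + β(S_deep − S_surf) = 0.
T_surf′ = T_deep − (β/α)·ΔS = 17.6 − (7.2 × 10⁻⁴/1.6 × 10⁻⁴)·(-0.31) = 18.995 °C.
Cooling required: 19.5 − (18.995) = 0.505 °C.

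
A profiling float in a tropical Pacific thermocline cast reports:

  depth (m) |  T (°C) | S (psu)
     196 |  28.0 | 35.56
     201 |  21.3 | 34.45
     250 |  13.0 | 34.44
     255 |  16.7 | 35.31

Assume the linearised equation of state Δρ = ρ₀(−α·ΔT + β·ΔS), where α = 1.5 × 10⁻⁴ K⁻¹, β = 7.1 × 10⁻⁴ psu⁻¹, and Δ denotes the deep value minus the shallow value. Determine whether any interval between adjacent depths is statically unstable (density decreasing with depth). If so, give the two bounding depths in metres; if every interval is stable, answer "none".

Evaluate Δρ/ρ₀ = −αΔT + βΔS across each adjacent pair:
  196–201 m: −αΔT+βΔS = −(1.5 × 10⁻⁴)(-6.7)+(7.1 × 10⁻⁴)(-1.11) = 2.2 × 10⁻⁴ → stable
  201–250 m: −αΔT+βΔS = −(1.5 × 10⁻⁴)(-8.3)+(7.1 × 10⁻⁴)(-0.01) = 1.2 × 10⁻³ → stable
  250–255 m: −αΔT+βΔS = −(1.5 × 10⁻⁴)(+3.7)+(7.1 × 10⁻⁴)(+0.87) = 6.3 × 10⁻⁵ → stable
Every interval has Δρ > 0: the column is stably stratified throughout.

none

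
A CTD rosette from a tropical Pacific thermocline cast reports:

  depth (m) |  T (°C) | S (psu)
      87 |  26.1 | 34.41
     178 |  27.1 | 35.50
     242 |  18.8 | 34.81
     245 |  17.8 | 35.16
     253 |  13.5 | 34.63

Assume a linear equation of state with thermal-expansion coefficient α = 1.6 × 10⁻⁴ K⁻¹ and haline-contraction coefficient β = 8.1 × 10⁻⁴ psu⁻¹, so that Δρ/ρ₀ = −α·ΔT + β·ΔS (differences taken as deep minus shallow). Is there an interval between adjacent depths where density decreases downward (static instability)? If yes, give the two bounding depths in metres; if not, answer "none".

Evaluate Δρ/ρ₀ = −αΔT + βΔS across each adjacent pair:
  87–178 m: −αΔT+βΔS = −(1.6 × 10⁻⁴)(+1.0)+(8.1 × 10⁻⁴)(+1.09) = 7.2 × 10⁻⁴ → stable
  178–242 m: −αΔT+βΔS = −(1.6 × 10⁻⁴)(-8.3)+(8.1 × 10⁻⁴)(-0.69) = 7.7 × 10⁻⁴ → stable
  242–245 m: −αΔT+βΔS = −(1.6 × 10⁻⁴)(-1.0)+(8.1 × 10⁻⁴)(+0.35) = 4.4 × 10⁻⁴ → stable
  245–253 m: −αΔT+βΔS = −(1.6 × 10⁻⁴)(-4.3)+(8.1 × 10⁻⁴)(-0.53) = 2.6 × 10⁻⁴ → stable
Every interval has Δρ > 0: the column is stably stratified throughout.

none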